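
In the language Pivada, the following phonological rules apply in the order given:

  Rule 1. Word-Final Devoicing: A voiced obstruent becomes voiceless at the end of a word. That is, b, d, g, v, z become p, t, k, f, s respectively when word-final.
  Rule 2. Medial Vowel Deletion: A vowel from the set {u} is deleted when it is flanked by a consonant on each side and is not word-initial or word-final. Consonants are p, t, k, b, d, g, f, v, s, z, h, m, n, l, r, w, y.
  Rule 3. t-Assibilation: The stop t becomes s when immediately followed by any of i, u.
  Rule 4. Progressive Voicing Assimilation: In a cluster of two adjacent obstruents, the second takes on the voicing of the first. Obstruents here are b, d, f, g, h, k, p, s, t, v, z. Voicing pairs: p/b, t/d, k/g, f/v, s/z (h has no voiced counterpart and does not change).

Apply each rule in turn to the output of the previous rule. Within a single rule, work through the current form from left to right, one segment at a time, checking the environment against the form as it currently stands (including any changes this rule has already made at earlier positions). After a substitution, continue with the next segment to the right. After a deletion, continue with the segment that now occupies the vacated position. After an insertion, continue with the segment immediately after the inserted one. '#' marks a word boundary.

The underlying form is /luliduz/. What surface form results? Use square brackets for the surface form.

Rule 1 Word-Final Devoicing: [luliduz] → [lulidus]
Rule 2 Medial Vowel Deletion: [lulidus] → [llids]
Rule 3 t-Assibilation: no change — [llids]
Rule 4 Progressive Voicing Assimilation: [llids] → [llidz]

[llidz]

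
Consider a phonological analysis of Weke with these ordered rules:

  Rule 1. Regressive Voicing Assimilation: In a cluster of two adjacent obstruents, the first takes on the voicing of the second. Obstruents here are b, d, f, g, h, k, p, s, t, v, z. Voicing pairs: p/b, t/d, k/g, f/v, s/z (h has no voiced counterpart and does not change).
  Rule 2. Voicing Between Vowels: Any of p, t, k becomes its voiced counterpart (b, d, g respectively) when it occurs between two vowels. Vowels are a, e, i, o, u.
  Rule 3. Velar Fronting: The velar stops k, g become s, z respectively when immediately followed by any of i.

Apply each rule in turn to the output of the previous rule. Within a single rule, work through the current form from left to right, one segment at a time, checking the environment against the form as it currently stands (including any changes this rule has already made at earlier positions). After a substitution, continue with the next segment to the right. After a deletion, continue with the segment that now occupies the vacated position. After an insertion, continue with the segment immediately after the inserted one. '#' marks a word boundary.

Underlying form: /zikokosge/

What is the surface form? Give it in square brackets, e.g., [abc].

[zigogozge]

Rule 1 Regressive Voicing Assimilation: [zikokosge] → [zikokozge]
Rule 2 Voicing Between Vowels: [zikokozge] → [zigogozge]
Rule 3 Velar Fronting: no change — [zigogozge]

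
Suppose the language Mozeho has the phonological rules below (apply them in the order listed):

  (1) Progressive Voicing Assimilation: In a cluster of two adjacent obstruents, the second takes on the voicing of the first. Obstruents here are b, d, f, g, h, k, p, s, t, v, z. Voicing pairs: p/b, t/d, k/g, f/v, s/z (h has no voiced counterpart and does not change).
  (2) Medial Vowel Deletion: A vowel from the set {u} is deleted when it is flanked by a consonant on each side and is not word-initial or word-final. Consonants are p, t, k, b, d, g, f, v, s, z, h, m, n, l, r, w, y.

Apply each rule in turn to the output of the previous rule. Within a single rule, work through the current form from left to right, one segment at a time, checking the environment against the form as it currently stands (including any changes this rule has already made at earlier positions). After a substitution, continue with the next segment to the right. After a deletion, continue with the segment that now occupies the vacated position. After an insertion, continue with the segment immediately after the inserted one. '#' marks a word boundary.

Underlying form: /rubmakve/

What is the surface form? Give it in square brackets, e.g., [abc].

[rbmakfe]

(1) Progressive Voicing Assimilation: [rubmakve] → [rubmakfe]
(2) Medial Vowel Deletion: [rubmakfe] → [rbmakfe]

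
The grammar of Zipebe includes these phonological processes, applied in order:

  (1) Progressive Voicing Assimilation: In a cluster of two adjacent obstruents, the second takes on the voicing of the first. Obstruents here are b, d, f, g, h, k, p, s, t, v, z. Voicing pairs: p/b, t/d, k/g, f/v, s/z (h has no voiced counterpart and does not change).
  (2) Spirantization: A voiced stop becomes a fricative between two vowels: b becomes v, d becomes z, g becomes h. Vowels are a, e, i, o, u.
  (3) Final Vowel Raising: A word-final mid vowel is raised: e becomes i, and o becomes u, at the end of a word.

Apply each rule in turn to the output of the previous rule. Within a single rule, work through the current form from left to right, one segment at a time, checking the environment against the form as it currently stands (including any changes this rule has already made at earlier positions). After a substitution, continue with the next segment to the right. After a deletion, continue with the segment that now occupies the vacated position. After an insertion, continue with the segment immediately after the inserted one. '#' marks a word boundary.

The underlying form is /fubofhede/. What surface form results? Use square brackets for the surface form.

[fuvofhezi]

(1) Progressive Voicing Assimilation: no change — [fubofhede]
(2) Spirantization: [fubofhede] → [fuvofheze]
(3) Final Vowel Raising: [fuvofheze] → [fuvofhezi]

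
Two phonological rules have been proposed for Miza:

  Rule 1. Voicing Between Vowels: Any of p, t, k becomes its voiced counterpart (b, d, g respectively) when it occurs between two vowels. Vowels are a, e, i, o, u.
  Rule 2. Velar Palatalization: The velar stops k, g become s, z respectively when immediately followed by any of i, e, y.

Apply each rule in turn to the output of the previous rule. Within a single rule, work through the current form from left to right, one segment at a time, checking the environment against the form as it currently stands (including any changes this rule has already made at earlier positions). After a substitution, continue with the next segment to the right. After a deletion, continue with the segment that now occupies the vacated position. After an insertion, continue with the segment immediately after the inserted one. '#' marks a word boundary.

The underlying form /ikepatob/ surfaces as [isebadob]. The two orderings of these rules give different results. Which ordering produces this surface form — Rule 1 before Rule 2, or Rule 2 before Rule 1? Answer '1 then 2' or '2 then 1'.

Order 1 then 2:
  1 Voicing Between Vowels: [ikepatob] → [igebadob]
  2 Velar Palatalization: [igebadob] → [izebadob]
  result: [izebadob]
Order 2 then 1:
  2 Velar Palatalization: [ikepatob] → [isepatob]
  1 Voicing Between Vowels: [isepatob] → [isebadob]
  result: [isebadob]

2 then 1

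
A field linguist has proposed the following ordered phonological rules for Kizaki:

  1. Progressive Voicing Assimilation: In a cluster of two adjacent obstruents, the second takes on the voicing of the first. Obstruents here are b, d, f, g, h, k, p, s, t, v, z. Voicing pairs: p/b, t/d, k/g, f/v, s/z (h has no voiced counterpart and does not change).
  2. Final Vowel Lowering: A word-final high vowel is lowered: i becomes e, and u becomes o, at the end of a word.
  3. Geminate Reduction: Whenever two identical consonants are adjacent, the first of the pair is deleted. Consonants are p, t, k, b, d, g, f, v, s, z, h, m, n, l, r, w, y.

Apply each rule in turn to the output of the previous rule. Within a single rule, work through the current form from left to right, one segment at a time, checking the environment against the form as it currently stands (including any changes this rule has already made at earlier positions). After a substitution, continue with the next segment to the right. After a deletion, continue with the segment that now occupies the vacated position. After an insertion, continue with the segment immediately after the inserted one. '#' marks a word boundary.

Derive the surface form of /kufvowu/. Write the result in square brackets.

1 Progressive Voicing Assimilation: [kufvowu] → [kuffowu]
2 Final Vowel Lowering: [kuffowu] → [kuffowo]
3 Geminate Reduction: [kuffowo] → [kufowo]

[kufowo]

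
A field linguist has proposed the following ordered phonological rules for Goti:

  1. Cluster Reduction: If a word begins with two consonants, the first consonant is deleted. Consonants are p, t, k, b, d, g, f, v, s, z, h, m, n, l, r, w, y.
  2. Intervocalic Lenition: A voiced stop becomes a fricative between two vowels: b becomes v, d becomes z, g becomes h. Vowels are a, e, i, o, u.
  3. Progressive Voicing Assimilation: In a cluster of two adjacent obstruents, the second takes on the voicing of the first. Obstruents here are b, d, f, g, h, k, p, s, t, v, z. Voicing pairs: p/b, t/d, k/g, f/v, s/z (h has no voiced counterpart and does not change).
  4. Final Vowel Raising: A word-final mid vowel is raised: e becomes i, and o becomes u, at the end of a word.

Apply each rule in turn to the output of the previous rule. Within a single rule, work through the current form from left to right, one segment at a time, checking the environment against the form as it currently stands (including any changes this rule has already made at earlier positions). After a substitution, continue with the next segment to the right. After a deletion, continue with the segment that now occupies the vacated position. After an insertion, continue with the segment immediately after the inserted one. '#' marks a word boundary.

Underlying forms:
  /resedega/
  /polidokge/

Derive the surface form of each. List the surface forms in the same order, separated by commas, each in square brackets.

/resedega/:
  1 Cluster Reduction: no change — [resedega]
  2 Intervocalic Lenition: [resedega] → [resezeha]
  3 Progressive Voicing Assimilation: no change — [resezeha]
  4 Final Vowel Raising: no change — [resezeha]
/polidokge/:
  1 Cluster Reduction: no change — [polidokge]
  2 Intervocalic Lenition: [polidokge] → [polizokge]
  3 Progressive Voicing Assimilation: [polizokge] → [polizokke]
  4 Final Vowel Raising: [polizokke] → [polizokki]

[resezeha], [polizokki]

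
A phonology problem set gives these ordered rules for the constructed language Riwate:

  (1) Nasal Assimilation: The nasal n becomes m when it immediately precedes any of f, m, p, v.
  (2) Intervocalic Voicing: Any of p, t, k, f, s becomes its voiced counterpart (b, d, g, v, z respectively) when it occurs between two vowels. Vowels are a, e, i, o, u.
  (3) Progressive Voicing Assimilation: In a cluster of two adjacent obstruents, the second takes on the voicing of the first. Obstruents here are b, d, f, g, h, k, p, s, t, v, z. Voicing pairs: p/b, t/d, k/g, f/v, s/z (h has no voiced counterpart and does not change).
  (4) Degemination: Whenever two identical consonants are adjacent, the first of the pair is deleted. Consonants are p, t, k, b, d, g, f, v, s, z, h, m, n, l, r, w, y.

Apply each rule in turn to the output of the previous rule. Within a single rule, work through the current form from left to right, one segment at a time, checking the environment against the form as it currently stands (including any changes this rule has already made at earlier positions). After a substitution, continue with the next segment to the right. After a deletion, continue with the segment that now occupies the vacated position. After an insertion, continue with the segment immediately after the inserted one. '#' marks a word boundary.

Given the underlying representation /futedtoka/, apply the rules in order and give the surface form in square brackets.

[fudedoga]

(1) Nasal Assimilation: no change — [futedtoka]
(2) Intervocalic Voicing: [futedtoka] → [fudedtoga]
(3) Progressive Voicing Assimilation: [fudedtoga] → [fudeddoga]
(4) Degemination: [fudeddoga] → [fudedoga]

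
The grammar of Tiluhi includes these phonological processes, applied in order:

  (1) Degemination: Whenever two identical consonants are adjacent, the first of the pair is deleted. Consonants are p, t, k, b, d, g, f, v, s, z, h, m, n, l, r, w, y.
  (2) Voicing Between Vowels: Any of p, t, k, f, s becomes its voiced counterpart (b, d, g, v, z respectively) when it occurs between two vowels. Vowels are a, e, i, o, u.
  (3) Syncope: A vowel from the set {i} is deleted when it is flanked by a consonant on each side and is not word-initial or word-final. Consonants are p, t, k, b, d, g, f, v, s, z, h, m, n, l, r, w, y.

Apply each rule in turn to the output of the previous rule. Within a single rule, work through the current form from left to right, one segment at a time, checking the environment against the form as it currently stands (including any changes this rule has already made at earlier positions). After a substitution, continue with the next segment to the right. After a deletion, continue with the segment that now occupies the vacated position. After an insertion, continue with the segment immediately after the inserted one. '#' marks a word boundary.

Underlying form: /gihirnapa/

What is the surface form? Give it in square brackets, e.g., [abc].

(1) Degemination: no change — [gihirnapa]
(2) Voicing Between Vowels: [gihirnapa] → [gihirnaba]
(3) Syncope: [gihirnaba] → [ghrnaba]

[ghrnaba]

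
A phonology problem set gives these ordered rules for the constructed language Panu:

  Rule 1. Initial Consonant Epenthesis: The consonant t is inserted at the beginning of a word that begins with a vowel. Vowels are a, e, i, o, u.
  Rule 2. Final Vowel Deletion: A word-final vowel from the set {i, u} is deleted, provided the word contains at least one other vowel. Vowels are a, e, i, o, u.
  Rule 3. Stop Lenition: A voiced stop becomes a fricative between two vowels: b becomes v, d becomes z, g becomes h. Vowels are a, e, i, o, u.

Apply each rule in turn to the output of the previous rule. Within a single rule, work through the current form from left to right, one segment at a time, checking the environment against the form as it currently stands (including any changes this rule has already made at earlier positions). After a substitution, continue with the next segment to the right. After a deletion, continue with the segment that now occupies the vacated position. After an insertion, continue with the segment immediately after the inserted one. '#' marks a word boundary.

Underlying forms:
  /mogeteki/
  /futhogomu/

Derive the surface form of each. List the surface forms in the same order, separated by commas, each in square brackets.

/mogeteki/:
  Rule 1 Initial Consonant Epenthesis: no change — [mogeteki]
  Rule 2 Final Vowel Deletion: [mogeteki] → [mogetek]
  Rule 3 Stop Lenition: [mogetek] → [mohetek]
/futhogomu/:
  Rule 1 Initial Consonant Epenthesis: no change — [futhogomu]
  Rule 2 Final Vowel Deletion: [futhogomu] → [futhogom]
  Rule 3 Stop Lenition: [futhogom] → [futhohom]

[mohetek], [futhohom]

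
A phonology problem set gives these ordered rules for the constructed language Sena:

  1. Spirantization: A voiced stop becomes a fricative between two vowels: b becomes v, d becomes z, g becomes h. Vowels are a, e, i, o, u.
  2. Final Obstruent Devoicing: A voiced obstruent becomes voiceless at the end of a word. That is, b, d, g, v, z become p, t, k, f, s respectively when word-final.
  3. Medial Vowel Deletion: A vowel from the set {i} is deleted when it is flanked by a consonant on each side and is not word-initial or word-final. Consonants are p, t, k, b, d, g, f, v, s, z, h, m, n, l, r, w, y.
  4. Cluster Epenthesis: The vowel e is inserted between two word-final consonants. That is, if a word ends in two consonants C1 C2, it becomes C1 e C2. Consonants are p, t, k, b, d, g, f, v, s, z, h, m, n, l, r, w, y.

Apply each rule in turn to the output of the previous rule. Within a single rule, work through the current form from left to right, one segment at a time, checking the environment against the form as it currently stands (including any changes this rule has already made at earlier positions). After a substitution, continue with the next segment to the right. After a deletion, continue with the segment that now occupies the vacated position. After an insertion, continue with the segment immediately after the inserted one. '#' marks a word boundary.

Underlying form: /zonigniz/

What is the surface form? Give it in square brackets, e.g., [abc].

[zongnes]

1 Spirantization: no change — [zonigniz]
2 Final Obstruent Devoicing: [zonigniz] → [zonignis]
3 Medial Vowel Deletion: [zonignis] → [zongns]
4 Cluster Epenthesis: [zongns] → [zongnes]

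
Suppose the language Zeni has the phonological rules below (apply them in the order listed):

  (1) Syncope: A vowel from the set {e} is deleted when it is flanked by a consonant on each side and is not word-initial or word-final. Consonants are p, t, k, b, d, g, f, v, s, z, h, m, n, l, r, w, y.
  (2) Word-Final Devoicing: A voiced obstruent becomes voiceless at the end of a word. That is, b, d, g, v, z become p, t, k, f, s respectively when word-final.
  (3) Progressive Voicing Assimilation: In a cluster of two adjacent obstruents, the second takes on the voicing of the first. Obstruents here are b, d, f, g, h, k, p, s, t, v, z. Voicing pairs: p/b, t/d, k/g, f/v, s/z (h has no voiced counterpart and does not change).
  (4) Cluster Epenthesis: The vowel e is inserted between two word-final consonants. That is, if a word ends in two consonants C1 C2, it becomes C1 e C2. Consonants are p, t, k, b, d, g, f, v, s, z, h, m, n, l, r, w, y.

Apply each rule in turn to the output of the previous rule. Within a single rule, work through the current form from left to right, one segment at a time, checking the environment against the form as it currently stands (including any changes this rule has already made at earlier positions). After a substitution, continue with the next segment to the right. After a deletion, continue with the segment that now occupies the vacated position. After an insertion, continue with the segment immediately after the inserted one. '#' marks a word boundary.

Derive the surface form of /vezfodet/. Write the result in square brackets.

[vzvoded]

(1) Syncope: [vezfodet] → [vzfodt]
(2) Word-Final Devoicing: no change — [vzfodt]
(3) Progressive Voicing Assimilation: [vzfodt] → [vzvodd]
(4) Cluster Epenthesis: [vzvodd] → [vzvoded]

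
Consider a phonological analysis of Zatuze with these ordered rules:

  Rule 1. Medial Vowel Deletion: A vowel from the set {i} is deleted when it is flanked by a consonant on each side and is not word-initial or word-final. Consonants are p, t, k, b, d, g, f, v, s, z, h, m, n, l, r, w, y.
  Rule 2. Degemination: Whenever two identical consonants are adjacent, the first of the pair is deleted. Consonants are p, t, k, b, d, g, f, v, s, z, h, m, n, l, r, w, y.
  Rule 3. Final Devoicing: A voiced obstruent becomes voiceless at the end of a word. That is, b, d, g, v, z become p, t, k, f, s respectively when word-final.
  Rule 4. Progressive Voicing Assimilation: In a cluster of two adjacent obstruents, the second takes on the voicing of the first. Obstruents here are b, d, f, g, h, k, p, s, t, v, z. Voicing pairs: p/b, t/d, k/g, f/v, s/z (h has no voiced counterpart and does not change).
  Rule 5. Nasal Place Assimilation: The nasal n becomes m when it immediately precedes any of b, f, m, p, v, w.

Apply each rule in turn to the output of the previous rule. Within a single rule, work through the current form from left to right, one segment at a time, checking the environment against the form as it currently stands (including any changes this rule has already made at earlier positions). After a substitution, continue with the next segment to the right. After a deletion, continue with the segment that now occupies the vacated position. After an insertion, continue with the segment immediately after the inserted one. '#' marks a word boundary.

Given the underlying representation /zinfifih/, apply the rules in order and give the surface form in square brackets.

[zmfh]

Rule 1 Medial Vowel Deletion: [zinfifih] → [znffh]
Rule 2 Degemination: [znffh] → [znfh]
Rule 3 Final Devoicing: no change — [znfh]
Rule 4 Progressive Voicing Assimilation: no change — [znfh]
Rule 5 Nasal Place Assimilation: [znfh] → [zmfh]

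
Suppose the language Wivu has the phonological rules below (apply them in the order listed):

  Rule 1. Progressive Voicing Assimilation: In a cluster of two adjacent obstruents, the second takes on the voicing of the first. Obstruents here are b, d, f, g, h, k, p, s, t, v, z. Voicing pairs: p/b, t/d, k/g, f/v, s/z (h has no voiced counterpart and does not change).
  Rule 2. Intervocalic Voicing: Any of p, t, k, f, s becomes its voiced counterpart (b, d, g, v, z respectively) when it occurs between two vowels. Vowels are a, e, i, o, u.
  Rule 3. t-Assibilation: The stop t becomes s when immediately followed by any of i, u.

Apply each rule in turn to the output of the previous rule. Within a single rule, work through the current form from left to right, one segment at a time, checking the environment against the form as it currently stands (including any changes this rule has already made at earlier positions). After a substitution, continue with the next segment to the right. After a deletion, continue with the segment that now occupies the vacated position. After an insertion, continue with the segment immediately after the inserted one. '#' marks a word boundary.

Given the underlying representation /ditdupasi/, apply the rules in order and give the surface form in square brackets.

Rule 1 Progressive Voicing Assimilation: [ditdupasi] → [dittupasi]
Rule 2 Intervocalic Voicing: [dittupasi] → [dittubazi]
Rule 3 t-Assibilation: [dittubazi] → [ditsubazi]

[ditsubazi]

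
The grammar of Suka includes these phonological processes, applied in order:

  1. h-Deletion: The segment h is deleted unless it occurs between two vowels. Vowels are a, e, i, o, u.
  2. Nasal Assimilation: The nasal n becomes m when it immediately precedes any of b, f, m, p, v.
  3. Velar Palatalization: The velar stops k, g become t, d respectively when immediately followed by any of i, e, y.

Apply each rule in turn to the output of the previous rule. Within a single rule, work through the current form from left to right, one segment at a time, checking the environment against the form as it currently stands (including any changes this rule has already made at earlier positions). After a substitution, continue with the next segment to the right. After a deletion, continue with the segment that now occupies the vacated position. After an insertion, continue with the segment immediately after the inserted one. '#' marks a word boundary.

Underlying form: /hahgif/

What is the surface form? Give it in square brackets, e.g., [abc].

1 h-Deletion: [hahgif] → [agif]
2 Nasal Assimilation: no change — [agif]
3 Velar Palatalization: [agif] → [adif]

[adif]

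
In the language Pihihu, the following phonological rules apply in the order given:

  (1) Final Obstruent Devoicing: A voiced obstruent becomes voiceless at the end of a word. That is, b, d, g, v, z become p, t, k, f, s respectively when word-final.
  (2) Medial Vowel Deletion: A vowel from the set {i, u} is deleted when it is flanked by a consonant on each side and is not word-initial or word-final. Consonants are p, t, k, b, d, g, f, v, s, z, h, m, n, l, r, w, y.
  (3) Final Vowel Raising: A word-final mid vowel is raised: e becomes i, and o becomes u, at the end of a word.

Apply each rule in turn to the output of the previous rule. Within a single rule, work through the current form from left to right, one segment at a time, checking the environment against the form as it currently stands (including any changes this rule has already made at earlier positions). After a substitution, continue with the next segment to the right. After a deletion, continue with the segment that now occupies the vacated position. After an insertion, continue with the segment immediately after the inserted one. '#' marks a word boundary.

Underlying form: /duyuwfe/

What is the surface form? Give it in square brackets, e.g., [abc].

[dywfi]

(1) Final Obstruent Devoicing: no change — [duyuwfe]
(2) Medial Vowel Deletion: [duyuwfe] → [dywfe]
(3) Final Vowel Raising: [dywfe] → [dywfi]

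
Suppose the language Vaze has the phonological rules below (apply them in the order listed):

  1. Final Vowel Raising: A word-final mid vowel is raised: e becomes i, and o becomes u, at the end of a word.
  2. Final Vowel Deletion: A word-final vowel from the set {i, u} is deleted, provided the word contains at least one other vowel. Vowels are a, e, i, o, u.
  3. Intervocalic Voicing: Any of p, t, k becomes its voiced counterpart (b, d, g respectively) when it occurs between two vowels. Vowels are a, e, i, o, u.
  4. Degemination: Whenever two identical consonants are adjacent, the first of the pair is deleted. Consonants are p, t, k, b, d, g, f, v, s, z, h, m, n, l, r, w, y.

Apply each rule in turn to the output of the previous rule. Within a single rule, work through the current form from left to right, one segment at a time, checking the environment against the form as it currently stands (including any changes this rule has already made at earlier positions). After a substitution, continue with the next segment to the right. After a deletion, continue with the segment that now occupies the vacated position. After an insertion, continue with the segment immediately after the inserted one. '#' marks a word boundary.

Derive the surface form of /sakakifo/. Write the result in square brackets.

[sagagif]

1 Final Vowel Raising: [sakakifo] → [sakakifu]
2 Final Vowel Deletion: [sakakifu] → [sakakif]
3 Intervocalic Voicing: [sakakif] → [sagagif]
4 Degemination: no change — [sagagif]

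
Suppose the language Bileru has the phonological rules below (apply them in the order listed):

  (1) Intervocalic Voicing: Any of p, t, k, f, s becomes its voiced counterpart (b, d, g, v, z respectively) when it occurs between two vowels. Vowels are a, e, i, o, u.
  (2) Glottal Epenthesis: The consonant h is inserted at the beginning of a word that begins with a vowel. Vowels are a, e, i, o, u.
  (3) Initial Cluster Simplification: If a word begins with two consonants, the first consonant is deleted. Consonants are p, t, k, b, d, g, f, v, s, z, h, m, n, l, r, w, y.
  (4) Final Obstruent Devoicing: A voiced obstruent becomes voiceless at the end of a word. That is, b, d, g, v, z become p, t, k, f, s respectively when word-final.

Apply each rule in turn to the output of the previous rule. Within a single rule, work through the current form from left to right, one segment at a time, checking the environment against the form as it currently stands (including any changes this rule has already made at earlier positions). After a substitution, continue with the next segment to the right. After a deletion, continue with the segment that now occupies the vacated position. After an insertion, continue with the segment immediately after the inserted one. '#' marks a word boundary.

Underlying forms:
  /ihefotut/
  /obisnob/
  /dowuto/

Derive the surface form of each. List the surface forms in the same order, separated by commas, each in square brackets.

/ihefotut/:
  (1) Intervocalic Voicing: [ihefotut] → [ihevodut]
  (2) Glottal Epenthesis: [ihevodut] → [hihevodut]
  (3) Initial Cluster Simplification: no change — [hihevodut]
  (4) Final Obstruent Devoicing: no change — [hihevodut]
/obisnob/:
  (1) Intervocalic Voicing: no change — [obisnob]
  (2) Glottal Epenthesis: [obisnob] → [hobisnob]
  (3) Initial Cluster Simplification: no change — [hobisnob]
  (4) Final Obstruent Devoicing: [hobisnob] → [hobisnop]
/dowuto/:
  (1) Intervocalic Voicing: [dowuto] → [dowudo]
  (2) Glottal Epenthesis: no change — [dowudo]
  (3) Initial Cluster Simplification: no change — [dowudo]
  (4) Final Obstruent Devoicing: no change — [dowudo]

[hihevodut], [hobisnop], [dowudo]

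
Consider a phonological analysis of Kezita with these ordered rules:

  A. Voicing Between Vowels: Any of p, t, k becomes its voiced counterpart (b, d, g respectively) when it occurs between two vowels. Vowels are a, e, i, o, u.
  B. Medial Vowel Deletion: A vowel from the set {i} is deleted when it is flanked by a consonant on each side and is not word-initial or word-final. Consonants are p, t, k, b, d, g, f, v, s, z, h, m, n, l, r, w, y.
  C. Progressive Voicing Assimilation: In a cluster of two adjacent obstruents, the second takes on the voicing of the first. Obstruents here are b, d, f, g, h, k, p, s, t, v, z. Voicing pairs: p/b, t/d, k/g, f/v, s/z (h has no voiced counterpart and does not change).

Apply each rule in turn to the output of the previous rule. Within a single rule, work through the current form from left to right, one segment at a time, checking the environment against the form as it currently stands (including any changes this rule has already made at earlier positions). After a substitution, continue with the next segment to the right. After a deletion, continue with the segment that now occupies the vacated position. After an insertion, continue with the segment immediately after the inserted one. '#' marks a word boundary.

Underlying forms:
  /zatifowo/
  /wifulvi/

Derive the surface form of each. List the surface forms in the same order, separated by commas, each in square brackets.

[zadvowo], [wfulvi]

/zatifowo/:
  A Voicing Between Vowels: [zatifowo] → [zadifowo]
  B Medial Vowel Deletion: [zadifowo] → [zadfowo]
  C Progressive Voicing Assimilation: [zadfowo] → [zadvowo]
/wifulvi/:
  A Voicing Between Vowels: no change — [wifulvi]
  B Medial Vowel Deletion: [wifulvi] → [wfulvi]
  C Progressive Voicing Assimilation: no change — [wfulvi]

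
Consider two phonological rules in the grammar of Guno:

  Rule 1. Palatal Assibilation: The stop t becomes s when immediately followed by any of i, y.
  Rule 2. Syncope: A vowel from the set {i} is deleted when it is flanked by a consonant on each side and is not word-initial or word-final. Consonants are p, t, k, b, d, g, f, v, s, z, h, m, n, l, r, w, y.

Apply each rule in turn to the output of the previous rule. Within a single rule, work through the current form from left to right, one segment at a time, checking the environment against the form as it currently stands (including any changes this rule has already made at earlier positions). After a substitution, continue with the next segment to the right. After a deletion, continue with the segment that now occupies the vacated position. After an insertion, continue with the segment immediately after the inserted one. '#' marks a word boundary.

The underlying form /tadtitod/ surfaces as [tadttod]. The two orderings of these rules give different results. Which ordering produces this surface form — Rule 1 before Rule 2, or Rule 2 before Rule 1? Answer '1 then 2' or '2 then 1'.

Order 1 then 2:
  1 Palatal Assibilation: [tadtitod] → [tadsitod]
  2 Syncope: [tadsitod] → [tadstod]
  result: [tadstod]
Order 2 then 1:
  2 Syncope: [tadtitod] → [tadttod]
  1 Palatal Assibilation: no change — [tadttod]
  result: [tadttod]

2 then 1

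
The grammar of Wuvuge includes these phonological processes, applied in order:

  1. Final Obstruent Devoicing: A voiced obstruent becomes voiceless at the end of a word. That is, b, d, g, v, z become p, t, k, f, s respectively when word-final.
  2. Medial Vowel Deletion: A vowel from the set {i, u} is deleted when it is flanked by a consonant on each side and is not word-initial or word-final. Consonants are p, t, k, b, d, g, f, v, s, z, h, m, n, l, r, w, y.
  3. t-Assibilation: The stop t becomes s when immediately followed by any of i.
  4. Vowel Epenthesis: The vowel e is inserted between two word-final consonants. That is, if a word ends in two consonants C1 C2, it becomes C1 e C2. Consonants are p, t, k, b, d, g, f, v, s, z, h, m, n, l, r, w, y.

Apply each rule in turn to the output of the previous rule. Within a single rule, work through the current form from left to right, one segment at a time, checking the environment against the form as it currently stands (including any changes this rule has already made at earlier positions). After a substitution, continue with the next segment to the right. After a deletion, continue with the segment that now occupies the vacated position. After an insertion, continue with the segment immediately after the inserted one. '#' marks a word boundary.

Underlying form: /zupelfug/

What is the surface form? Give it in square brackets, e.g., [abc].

1 Final Obstruent Devoicing: [zupelfug] → [zupelfuk]
2 Medial Vowel Deletion: [zupelfuk] → [zpelfk]
3 t-Assibilation: no change — [zpelfk]
4 Vowel Epenthesis: [zpelfk] → [zpelfek]

[zpelfek]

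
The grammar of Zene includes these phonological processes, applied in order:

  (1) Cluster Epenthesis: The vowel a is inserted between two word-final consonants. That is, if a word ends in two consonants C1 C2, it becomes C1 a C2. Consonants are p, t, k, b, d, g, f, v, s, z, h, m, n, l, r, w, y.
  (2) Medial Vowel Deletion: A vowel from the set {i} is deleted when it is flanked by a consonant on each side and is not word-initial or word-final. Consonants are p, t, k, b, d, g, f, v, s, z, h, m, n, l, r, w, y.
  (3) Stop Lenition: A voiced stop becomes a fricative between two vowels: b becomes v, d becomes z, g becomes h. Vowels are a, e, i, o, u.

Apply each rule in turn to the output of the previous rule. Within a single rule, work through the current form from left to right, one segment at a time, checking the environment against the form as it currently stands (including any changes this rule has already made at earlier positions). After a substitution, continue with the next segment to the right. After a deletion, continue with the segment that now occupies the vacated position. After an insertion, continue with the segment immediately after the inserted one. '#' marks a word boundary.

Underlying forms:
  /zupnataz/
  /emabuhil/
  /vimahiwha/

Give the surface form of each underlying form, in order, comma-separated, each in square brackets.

/zupnataz/:
  (1) Cluster Epenthesis: no change — [zupnataz]
  (2) Medial Vowel Deletion: no change — [zupnataz]
  (3) Stop Lenition: no change — [zupnataz]
/emabuhil/:
  (1) Cluster Epenthesis: no change — [emabuhil]
  (2) Medial Vowel Deletion: [emabuhil] → [emabuhl]
  (3) Stop Lenition: [emabuhl] → [emavuhl]
/vimahiwha/:
  (1) Cluster Epenthesis: no change — [vimahiwha]
  (2) Medial Vowel Deletion: [vimahiwha] → [vmahwha]
  (3) Stop Lenition: no change — [vmahwha]

[zupnataz], [emavuhl], [vmahwha]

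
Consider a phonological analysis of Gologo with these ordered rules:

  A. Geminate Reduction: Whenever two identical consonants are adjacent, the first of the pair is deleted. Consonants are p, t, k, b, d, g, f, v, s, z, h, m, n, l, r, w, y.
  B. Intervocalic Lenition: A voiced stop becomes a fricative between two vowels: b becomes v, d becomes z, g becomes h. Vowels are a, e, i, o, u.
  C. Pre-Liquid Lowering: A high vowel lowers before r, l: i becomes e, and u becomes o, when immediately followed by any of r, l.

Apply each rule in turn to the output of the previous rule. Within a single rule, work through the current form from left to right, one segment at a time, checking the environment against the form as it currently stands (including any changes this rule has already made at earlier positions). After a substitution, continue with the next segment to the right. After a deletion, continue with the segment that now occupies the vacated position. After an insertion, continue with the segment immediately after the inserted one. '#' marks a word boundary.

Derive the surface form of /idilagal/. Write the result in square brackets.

[izelahal]

A Geminate Reduction: no change — [idilagal]
B Intervocalic Lenition: [idilagal] → [izilahal]
C Pre-Liquid Lowering: [izilahal] → [izelahal]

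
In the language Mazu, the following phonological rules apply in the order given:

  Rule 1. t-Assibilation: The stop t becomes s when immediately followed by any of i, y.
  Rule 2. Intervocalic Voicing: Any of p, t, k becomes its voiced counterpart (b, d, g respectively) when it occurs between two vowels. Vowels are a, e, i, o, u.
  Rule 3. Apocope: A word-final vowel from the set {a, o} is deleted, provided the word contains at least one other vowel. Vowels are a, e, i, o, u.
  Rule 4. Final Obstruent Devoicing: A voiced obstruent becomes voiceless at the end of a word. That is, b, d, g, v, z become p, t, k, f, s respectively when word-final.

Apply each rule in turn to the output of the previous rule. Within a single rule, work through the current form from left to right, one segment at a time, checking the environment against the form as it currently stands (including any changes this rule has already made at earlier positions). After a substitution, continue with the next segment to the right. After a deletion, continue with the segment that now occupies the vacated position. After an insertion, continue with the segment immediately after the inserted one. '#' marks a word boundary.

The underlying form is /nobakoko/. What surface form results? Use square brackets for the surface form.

Rule 1 t-Assibilation: no change — [nobakoko]
Rule 2 Intervocalic Voicing: [nobakoko] → [nobagogo]
Rule 3 Apocope: [nobagogo] → [nobagog]
Rule 4 Final Obstruent Devoicing: [nobagog] → [nobagok]

[nobagok]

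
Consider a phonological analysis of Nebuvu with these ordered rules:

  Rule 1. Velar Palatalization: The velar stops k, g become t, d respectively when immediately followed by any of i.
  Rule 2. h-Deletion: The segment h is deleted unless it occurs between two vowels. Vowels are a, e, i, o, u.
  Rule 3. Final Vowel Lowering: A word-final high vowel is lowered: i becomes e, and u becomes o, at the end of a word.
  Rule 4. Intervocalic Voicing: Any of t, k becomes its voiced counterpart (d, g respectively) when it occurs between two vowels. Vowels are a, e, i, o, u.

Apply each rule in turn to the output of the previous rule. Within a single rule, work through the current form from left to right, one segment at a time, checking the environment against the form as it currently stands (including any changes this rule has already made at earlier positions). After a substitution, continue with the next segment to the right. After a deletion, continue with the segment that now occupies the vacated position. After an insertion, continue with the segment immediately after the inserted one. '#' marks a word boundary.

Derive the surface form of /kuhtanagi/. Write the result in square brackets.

[kudanade]

Rule 1 Velar Palatalization: [kuhtanagi] → [kuhtanadi]
Rule 2 h-Deletion: [kuhtanadi] → [kutanadi]
Rule 3 Final Vowel Lowering: [kutanadi] → [kutanade]
Rule 4 Intervocalic Voicing: [kutanade] → [kudanade]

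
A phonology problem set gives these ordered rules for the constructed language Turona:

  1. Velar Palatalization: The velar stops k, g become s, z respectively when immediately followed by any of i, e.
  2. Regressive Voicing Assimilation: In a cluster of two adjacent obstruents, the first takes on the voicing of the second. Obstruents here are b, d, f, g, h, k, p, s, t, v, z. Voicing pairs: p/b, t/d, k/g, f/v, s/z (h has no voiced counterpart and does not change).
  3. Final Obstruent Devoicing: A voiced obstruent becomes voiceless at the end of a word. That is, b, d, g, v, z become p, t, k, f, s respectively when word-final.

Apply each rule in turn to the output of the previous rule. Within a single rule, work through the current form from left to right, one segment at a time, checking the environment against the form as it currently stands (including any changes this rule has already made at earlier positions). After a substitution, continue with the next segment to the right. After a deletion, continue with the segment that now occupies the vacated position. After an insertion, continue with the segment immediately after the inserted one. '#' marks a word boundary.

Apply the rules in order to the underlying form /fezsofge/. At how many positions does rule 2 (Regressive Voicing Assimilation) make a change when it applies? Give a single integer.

1 Velar Palatalization: [fezsofge] → [fezsofze]
2 Regressive Voicing Assimilation: [fezsofze] → [fessovze]
3 Final Obstruent Devoicing: no change — [fessovze]
Rule 2 changed 2 position(s).

2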